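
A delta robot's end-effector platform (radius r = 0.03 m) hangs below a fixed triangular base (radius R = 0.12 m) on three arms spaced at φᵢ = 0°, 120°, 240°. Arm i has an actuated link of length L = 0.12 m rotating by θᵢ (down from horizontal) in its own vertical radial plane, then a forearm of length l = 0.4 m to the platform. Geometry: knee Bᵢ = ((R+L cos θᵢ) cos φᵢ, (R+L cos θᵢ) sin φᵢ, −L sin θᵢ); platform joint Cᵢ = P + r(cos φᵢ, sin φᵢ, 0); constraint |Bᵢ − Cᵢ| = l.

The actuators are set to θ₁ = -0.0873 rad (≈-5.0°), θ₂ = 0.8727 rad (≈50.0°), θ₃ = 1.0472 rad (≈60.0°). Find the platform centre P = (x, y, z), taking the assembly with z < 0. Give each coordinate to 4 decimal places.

(0.1613, 0.0275, -0.3857)

centre 1 = (0.2095·cos0.0°, 0.2095·sin0.0°, 0.0105) = (0.2095, 0.0000, 0.0105)
centre 2 = (0.1671·cos120.0°, 0.1671·sin120.0°, -0.0919) = (-0.0836, 0.1447, -0.0919)
centre 3 = (0.1500·cos240.0°, 0.1500·sin240.0°, -0.1039) = (-0.0750, -0.1299, -0.1039)
subtract pairs → two planes through P
plane₁₂: -0.5862x+0.2895y+-0.2048z = -0.0076
Cramer: x(z) = 0.0160-0.3767z;  y(z) = 0.0061-0.0554z
into |P−centre ₁|² = l²: 1.1450z² + 0.1242z + -0.1224 = 0;  Δ = 0.5760;  z = -0.3857 or 0.2772 → z<0 root = -0.3857
x = 0.1613, y = 0.0275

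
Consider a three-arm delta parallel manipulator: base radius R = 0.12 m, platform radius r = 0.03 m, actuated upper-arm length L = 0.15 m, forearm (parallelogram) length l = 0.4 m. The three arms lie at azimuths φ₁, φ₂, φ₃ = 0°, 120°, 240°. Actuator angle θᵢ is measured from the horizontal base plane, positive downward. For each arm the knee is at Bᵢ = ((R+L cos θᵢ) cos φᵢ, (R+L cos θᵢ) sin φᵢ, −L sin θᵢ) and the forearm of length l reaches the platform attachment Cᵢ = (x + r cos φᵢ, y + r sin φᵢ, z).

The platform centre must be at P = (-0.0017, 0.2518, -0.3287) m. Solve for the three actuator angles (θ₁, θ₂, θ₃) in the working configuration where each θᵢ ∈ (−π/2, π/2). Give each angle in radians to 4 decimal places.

arm 1 (φ=0.0°): x'=-0.0017, y'=0.2518
  A cos θ + B sin θ = C:  0.0917·cos θ + -0.3287·sin θ = -0.1412
  √(A²+B²)=0.3413;  θ1 = -1.2987+1.9973 ≈ 0.6986
rotate P by −φ2: (0.2189, -0.1244, -0.3287)
  e−x'=-0.1289;  (l²−L²−(e−x')²−y'²−z²)/2L = -0.0088
  √(A²+B²)=0.3531;  θ2 = -1.9446+1.5958 ≈ -0.3488
arm 3 (φ=240.0°): x'=-0.2172, y'=-0.1274
  A=0.3072, B=-0.3287, C=(l²−L²−A²−y'²−z²)/(2L)=-0.2705
  θ3 = atan2(B,A) + arccos(C/0.4499) = 1.3966

θ₁ = 0.6986, θ₂ = -0.3488, θ₃ = 1.3966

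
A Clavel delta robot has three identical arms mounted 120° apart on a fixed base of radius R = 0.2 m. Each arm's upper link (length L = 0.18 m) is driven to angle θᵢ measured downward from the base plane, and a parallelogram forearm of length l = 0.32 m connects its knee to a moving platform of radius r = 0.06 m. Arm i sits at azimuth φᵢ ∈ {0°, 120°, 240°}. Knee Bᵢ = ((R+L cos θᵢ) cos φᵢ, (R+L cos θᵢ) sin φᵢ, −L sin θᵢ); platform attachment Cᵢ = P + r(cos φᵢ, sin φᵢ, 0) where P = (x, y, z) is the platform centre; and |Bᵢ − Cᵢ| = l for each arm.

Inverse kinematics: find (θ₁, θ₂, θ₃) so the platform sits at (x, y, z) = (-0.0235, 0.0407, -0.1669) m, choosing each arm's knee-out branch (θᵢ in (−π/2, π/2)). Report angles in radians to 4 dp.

θ₁ = 0.6108, θ₂ = -0.0002, θ₃ = 0.6108

φ1=0.0° → target in arm frame (-0.0235, 0.0407)
  A cos θ + B sin θ = C:  0.1635·cos θ + -0.1669·sin θ = 0.0382
  √(A²+B²)=0.2336;  θ1 = -0.7957+1.4065 ≈ 0.6108
φ2=120.0° → target in arm frame (0.0470, 0.0000)
  A cos θ + B sin θ = C:  0.0930·cos θ + -0.1669·sin θ = 0.0930
  √(A²+B²)=0.1911;  θ2 = -1.0624+1.0622 ≈ -0.0002
arm 3 (φ=240.0°): x'=-0.0235, y'=-0.0407
  e−x'=0.1635;  (l²−L²−(e−x')²−y'²−z²)/2L = 0.0382
  γ=atan2(-0.1669,0.1635)=-0.7957;  ψ=arccos(0.1636)=1.4065;  θ3=γ+ψ≈0.6108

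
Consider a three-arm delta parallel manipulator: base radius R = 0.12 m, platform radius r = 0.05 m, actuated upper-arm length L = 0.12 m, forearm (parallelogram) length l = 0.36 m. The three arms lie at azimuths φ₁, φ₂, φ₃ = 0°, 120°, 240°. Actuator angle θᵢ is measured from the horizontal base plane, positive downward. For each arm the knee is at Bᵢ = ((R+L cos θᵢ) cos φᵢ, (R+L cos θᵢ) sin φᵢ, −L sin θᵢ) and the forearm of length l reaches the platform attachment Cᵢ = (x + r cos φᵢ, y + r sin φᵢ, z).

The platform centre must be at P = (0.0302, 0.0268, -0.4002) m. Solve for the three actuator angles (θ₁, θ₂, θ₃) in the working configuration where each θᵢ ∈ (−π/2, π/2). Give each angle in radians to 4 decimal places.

φ1=0.0° → target in arm frame (0.0302, 0.0268)
  e−x'=0.0398;  (l²−L²−(e−x')²−y'²−z²)/2L = -0.1969
  γ=atan2(-0.4002,0.0398)=-1.4717;  ψ=arccos(-0.4897)=2.0825;  θ1=γ+ψ≈0.6108
arm 2 (φ=120.0°): x'=0.0081, y'=-0.0396
  A cos θ + B sin θ = C:  0.0619·cos θ + -0.4002·sin θ = -0.2098
  θ2 = atan2(B,A) + arccos(C/0.4050) = 0.6981
rotate P by −φ3: (-0.0383, 0.0128, -0.4002)
  A=0.1083, B=-0.4002, C=(l²−L²−A²−y'²−z²)/(2L)=-0.2369
  θ3 = atan2(B,A) + arccos(C/0.4146) = 0.8725

θ₁ = 0.6108, θ₂ = 0.6981, θ₃ = 0.8725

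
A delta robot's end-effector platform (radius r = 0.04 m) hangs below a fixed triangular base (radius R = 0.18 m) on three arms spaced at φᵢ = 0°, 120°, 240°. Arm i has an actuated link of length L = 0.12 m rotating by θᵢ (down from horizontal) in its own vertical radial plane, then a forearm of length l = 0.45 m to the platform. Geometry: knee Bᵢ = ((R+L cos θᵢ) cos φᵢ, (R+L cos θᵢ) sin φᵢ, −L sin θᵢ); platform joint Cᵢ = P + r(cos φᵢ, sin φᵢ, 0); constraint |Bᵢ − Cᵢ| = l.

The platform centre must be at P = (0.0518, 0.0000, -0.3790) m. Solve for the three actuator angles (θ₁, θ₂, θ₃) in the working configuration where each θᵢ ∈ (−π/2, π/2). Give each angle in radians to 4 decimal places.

θ₁ = -0.1750, θ₂ = 0.2617, θ₃ = 0.2617

φ1=0.0° → target in arm frame (0.0518, 0.0000)
  e−x'=0.0882;  (l²−L²−(e−x')²−y'²−z²)/2L = 0.1528
  θ1 = atan2(B,A) + arccos(C/0.3891) = -0.1750
φ2=120.0° → target in arm frame (-0.0259, -0.0449)
  A cos θ + B sin θ = C:  0.1659·cos θ + -0.3790·sin θ = 0.0622
  √(A²+B²)=0.4137;  θ2 = -1.1582+1.4199 ≈ 0.2617
φ3=240.0° → target in arm frame (-0.0259, 0.0449)
  A cos θ + B sin θ = C:  0.1659·cos θ + -0.3790·sin θ = 0.0622
  θ3 = atan2(B,A) + arccos(C/0.4137) = 0.2617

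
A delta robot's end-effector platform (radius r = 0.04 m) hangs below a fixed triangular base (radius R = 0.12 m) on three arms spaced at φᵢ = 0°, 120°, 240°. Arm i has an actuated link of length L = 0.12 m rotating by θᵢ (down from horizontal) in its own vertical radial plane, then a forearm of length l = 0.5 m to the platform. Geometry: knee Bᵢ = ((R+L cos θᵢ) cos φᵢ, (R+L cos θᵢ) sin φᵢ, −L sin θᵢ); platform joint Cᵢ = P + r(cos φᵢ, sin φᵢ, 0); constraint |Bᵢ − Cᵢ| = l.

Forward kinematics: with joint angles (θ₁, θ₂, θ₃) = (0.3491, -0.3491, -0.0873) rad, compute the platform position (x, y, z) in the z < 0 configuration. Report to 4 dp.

(-0.1029, 0.0392, -0.4423)

arm 1 at φ=0.0°: (R−r)+L cos θ1 = 0.1928;  S1 = (0.1928, 0.0000, -0.0410)
φ2=120.0°: virtual centre (-0.0964, 0.1669, 0.0410), radius l
S3 = (0.1995·cos240.0°, 0.1995·sin240.0°, 0.0105) = (-0.0998, -0.1728, 0.0105)
subtract pairs → two planes through P
linear system: -0.5783x+0.3339y = 0.0000−0.1642z; -0.5851x+-0.3456y = 0.0011−0.1030z
det = 0.3952;  x = -0.0009+0.2306z,  y = -0.0016+-0.0923z
quadratic in z: (1.0617)z²+(-0.0069)z+(-0.2108)=0, √Δ=0.9462 → z ∈ {-0.4423, 0.4489}; z = -0.4423 (taking z<0)
x = -0.1029, y = 0.0392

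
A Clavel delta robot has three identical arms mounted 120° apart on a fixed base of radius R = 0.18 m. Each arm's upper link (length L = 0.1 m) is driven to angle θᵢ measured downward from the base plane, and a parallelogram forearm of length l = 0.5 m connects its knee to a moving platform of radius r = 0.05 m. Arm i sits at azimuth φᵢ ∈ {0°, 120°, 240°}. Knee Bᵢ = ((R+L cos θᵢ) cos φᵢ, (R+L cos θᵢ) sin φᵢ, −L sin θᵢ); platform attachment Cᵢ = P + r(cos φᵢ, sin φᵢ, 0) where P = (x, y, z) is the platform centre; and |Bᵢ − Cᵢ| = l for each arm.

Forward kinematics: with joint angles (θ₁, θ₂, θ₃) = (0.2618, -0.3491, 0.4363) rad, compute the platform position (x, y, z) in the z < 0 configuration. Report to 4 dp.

arm 1 at φ=0.0°: e+L cos θ1 = 0.2266;  O1 = (0.2266, 0.0000, -0.0259)
arm 2 at φ=120.0°: e+L cos θ2 = 0.2240;  O2 = (-0.1120, 0.1940, 0.0342)
O3 = (0.2206·cos240.0°, 0.2206·sin240.0°, -0.0423) = (-0.1103, -0.1911, -0.0423)
eliminate P² terms by subtracting sphere 1 from 2 and 3
plane₁₂: -0.6772x+0.3879y+0.1202z = -0.0007
Cramer: x(z) = 0.0017+0.0639z;  y(z) = 0.0011-0.1983z
sphere 1 gives Az²+Bz+C=0 with A=1.0434, B=0.0226, C=-0.1987;  B²−4AC=0.8299;  roots -0.4474, 0.4257;  negative root z = -0.4474
x = -0.0269, y = 0.0899

(-0.0269, 0.0899, -0.4474)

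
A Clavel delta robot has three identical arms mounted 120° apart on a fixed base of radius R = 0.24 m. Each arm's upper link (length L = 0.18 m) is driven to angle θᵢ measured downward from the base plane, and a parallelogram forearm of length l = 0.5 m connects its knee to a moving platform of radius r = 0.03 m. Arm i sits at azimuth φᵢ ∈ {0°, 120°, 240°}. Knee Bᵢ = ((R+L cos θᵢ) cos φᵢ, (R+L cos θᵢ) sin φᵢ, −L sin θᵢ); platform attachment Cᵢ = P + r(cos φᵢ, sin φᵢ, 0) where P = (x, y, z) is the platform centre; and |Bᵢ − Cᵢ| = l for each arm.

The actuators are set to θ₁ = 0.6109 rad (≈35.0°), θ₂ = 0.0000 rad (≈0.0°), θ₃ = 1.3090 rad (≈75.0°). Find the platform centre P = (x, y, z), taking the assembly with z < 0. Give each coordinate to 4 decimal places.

(0.0210, 0.1842, -0.4240)

arm 1 at φ=0.0°: ρ1 = 0.3574;  centre 1 = (0.3574, 0.0000, -0.1032)
φ2=120.0°: virtual centre (-0.1950, 0.3377, 0.0000), radius l
φ3=240.0°: virtual centre (-0.1283, -0.2222, -0.1739), radius l
subtract pairs → two planes through P
linear system: -1.1049x+0.6755y = 0.0137−0.2065z; -0.9715x+-0.4444y = -0.0424−-0.1412z
det = 1.1473;  x = 0.0196+-0.0032z,  y = 0.0524+-0.3109z
into |P−centre ₁|² = l²: 1.0967z² + 0.1761z + -0.1225 = 0;  Δ = 0.5683;  z = -0.4240 or 0.2634 → z<0 root = -0.4240
x = 0.0210, y = 0.1842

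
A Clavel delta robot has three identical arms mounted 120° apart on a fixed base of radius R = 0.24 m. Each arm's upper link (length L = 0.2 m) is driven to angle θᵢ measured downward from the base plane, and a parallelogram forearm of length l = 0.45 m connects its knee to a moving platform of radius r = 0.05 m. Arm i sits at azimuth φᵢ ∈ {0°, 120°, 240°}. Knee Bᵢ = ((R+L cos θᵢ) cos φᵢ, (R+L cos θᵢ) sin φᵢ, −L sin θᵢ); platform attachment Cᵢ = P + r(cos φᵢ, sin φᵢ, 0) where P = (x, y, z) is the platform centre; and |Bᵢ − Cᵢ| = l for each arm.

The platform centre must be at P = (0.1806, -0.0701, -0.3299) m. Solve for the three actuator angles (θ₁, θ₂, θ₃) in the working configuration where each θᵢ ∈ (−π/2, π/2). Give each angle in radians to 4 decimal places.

arm 1 (φ=0.0°): x'=0.1806, y'=-0.0701
  A cos θ + B sin θ = C:  0.0094·cos θ + -0.3299·sin θ = 0.1217
  γ=atan2(-0.3299,0.0094)=-1.5423;  ψ=arccos(0.3686)=1.1933;  θ1=γ+ψ≈-0.3490
arm 2 (φ=120.0°): x'=-0.1510, y'=-0.1214
  A=0.3410, B=-0.3299, C=(l²−L²−A²−y'²−z²)/(2L)=-0.1934
  γ=atan2(-0.3299,0.3410)=-0.7688;  ψ=arccos(-0.4075)=1.9906;  θ2=γ+ψ≈1.2217
φ3=240.0° → target in arm frame (-0.0296, 0.1915)
  A=0.2196, B=-0.3299, C=(l²−L²−A²−y'²−z²)/(2L)=-0.0780
  γ=atan2(-0.3299,0.2196)=-0.9835;  ψ=arccos(-0.1969)=1.7690;  θ3=γ+ψ≈0.7855

θ₁ = -0.3490, θ₂ = 1.2217, θ₃ = 0.7855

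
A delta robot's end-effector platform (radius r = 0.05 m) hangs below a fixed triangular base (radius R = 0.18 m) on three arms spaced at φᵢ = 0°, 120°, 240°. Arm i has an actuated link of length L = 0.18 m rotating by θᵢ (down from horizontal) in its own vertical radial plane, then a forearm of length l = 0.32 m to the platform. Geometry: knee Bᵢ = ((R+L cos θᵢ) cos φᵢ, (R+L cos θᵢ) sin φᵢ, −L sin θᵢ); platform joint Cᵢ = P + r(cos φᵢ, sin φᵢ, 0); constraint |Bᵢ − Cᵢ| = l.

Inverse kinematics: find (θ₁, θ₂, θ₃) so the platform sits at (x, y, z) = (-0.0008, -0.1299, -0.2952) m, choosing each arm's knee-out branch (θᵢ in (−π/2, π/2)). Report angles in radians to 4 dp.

rotate P by −φ1: (-0.0008, -0.1299, -0.2952)
  e−x'=0.1308;  (l²−L²−(e−x')²−y'²−z²)/2L = -0.1420
  √(A²+B²)=0.3229;  θ1 = -1.1537+2.0262 ≈ 0.8725
φ2=120.0° → target in arm frame (-0.1121, 0.0656)
  A=0.2421, B=-0.2952, C=(l²−L²−A²−y'²−z²)/(2L)=-0.2224
  γ=atan2(-0.2952,0.2421)=-0.8839;  ψ=arccos(-0.5825)=2.1926;  θ2=γ+ψ≈1.3087
φ3=240.0° → target in arm frame (0.1129, 0.0643)
  e−x'=0.0171;  (l²−L²−(e−x')²−y'²−z²)/2L = -0.0599
  √(A²+B²)=0.2957;  θ3 = -1.5129+1.7748 ≈ 0.2619

θ₁ = 0.8725, θ₂ = 1.3087, θ₃ = 0.2619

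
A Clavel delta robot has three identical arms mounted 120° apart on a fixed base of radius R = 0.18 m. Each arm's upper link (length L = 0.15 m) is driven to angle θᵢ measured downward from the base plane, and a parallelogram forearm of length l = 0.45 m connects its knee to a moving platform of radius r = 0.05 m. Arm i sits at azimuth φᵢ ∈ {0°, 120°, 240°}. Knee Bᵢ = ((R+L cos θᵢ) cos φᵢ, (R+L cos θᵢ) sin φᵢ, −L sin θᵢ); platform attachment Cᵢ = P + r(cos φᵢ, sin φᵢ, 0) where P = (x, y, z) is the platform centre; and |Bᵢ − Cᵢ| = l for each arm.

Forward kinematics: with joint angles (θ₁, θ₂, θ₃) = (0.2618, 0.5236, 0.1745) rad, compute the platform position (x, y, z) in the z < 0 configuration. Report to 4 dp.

(0.0143, -0.0476, -0.4026)

φ1=0.0°: virtual centre (0.2749, 0.0000, -0.0388), radius l
arm 2 at φ=120.0°: (R−r)+L cos θ2 = 0.2599;  centre 2 = (-0.1300, 0.2251, -0.0750)
centre 3 = (0.2777·cos240.0°, 0.2777·sin240.0°, -0.0260) = (-0.1389, -0.2405, -0.0260)
eliminate P² terms by subtracting sphere 1 from 2 and 3
linear system: -0.8097x+0.4502y = -0.0039−-0.0724z; -0.8275x+-0.4810y = 0.0007−0.0256z
Cramer: x(z) = 0.0020-0.0306z;  y(z) = -0.0050+0.1057z
quadratic in z: (1.0121)z²+(0.0933)z+(-0.1265)=0, √Δ=0.7217 → z ∈ {-0.4026, 0.3105}; z = -0.4026 (taking z<0)
x = 0.0143, y = -0.0476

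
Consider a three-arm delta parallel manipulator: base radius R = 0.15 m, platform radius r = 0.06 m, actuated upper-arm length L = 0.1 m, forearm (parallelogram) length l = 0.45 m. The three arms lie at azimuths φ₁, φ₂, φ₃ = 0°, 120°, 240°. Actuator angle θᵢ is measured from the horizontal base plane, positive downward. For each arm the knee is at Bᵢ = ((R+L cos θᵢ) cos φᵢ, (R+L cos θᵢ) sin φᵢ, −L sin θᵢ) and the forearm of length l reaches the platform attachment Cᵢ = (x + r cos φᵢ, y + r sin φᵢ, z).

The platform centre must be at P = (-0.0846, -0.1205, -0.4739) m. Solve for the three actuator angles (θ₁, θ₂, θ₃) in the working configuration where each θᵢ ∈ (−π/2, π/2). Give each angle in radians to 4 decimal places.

arm 1 (φ=0.0°): x'=-0.0846, y'=-0.1205
  A cos θ + B sin θ = C:  0.1746·cos θ + -0.4739·sin θ = -0.3854
  γ=atan2(-0.4739,0.1746)=-1.2178;  ψ=arccos(-0.7632)=2.4390;  θ1=γ+ψ≈1.2212
φ2=120.0° → target in arm frame (-0.0621, 0.1335)
  e−x'=0.1521;  (l²−L²−(e−x')²−y'²−z²)/2L = -0.3651
  γ=atan2(-0.4739,0.1521)=-1.2603;  ψ=arccos(-0.7337)=2.3945;  θ2=γ+ψ≈1.1342
rotate P by −φ3: (0.1467, -0.0130, -0.4739)
  e−x'=-0.0567;  (l²−L²−(e−x')²−y'²−z²)/2L = -0.1773
  √(A²+B²)=0.4773;  θ3 = -1.6898+1.9514 ≈ 0.2616

θ₁ = 1.2212, θ₂ = 1.1342, θ₃ = 0.2616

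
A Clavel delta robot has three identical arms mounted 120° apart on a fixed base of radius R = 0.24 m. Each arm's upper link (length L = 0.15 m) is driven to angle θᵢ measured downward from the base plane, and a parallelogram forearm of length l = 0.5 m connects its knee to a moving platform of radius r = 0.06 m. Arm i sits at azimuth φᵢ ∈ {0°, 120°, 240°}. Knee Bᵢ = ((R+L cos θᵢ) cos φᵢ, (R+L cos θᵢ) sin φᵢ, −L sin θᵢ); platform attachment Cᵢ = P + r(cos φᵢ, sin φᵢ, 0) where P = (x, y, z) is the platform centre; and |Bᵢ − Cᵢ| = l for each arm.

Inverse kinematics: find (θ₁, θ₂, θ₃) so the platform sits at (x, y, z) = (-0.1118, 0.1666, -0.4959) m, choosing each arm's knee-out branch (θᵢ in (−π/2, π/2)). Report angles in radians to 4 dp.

φ1=0.0° → target in arm frame (-0.1118, 0.1666)
  e−x'=0.2918;  (l²−L²−(e−x')²−y'²−z²)/2L = -0.4377
  θ1 = atan2(B,A) + arccos(C/0.5754) = 1.3964
arm 2 (φ=120.0°): x'=0.2002, y'=0.0135
  A=-0.0202, B=-0.4959, C=(l²−L²−A²−y'²−z²)/(2L)=-0.0634
  θ2 = atan2(B,A) + arccos(C/0.4963) = 0.0873
rotate P by −φ3: (-0.0884, -0.1801, -0.4959)
  A=0.2684, B=-0.4959, C=(l²−L²−A²−y'²−z²)/(2L)=-0.4096
  θ3 = atan2(B,A) + arccos(C/0.5639) = 1.3092

θ₁ = 1.3964, θ₂ = 0.0873, θ₃ = 1.3092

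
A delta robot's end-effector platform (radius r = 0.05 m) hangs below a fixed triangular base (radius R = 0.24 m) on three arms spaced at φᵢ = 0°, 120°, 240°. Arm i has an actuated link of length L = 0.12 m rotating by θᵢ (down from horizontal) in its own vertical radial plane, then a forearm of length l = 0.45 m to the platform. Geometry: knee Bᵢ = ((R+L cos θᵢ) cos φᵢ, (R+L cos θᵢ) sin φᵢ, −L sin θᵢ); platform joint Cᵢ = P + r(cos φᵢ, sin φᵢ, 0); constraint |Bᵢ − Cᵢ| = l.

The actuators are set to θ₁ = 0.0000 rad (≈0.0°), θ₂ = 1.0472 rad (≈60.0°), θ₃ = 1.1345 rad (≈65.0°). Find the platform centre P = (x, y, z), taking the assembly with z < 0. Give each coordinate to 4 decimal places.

(0.1298, 0.0103, -0.4122)

arm 1 at φ=0.0°: e+L cos θ1 = 0.3100;  S1 = (0.3100, 0.0000, 0.0000)
arm 2 at φ=120.0°: e+L cos θ2 = 0.2500;  S2 = (-0.1250, 0.2165, -0.1039)
S3 = (0.2407·cos240.0°, 0.2407·sin240.0°, -0.1088) = (-0.1204, -0.2085, -0.1088)
subtract pairs → two planes through P
[-0.8700 0.4330 -0.2078]·P = -0.0228;  [-0.8607 -0.4169 -0.2175]·P = -0.0263
det = 0.7354;  x = 0.0284+-0.2459z,  y = 0.0045+-0.0141z
into |P−S₁|² = l²: 1.0607z² + 0.1384z + -0.1232 = 0;  Δ = 0.5418;  z = -0.4122 or 0.2818 → z<0 root = -0.4122
x = 0.1298, y = 0.0103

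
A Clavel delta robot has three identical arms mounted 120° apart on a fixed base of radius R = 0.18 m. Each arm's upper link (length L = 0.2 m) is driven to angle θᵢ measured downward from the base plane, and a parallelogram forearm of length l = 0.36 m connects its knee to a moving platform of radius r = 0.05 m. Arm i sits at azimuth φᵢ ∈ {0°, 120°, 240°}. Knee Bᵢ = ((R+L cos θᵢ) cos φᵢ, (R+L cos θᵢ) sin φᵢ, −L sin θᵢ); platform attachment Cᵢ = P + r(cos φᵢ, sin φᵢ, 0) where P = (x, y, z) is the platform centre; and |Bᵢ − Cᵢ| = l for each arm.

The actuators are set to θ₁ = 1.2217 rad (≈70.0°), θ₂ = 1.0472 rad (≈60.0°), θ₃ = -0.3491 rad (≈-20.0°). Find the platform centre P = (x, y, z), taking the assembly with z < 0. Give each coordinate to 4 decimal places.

arm 1 at φ=0.0°: ρ1 = 0.1984;  O1 = (0.1984, 0.0000, -0.1879)
O2 = (0.2300·cos120.0°, 0.2300·sin120.0°, -0.1732) = (-0.1150, 0.1992, -0.1732)
φ3=240.0°: virtual centre (-0.1590, -0.2753, 0.0684), radius l
|O₂|²−|O₁|² = 0.0082;  |O₃|²−|O₁|² = 0.0311
linear system: -0.6268x+0.3984y = 0.0082−0.0295z; -0.7148x+-0.5507y = 0.0311−0.5127z
det = 0.6299;  x = -0.0268+0.3500z,  y = -0.0216+0.4767z
sphere 1 gives Az²+Bz+C=0 with A=1.3498, B=0.1976, C=-0.0431;  B²−4AC=0.2716;  roots -0.2663, 0.1199;  negative root z = -0.2663
x = -0.1200, y = -0.1485

(-0.1200, -0.1485, -0.2663)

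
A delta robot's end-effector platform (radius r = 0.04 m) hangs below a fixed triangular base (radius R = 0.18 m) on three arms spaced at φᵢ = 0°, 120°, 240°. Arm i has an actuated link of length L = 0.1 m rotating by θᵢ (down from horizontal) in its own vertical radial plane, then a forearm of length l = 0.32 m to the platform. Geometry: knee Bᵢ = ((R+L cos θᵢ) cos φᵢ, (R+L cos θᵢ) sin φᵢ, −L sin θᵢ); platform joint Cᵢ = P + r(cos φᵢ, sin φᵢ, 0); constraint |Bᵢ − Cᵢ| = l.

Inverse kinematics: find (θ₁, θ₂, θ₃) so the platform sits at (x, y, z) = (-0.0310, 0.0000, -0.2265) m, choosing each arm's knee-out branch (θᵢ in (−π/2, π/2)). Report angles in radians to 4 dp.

θ₁ = 0.4362, θ₂ = 0.0005, θ₃ = 0.0005

arm 1 (φ=0.0°): x'=-0.0310, y'=0.0000
  A cos θ + B sin θ = C:  0.1710·cos θ + -0.2265·sin θ = 0.0593
  θ1 = atan2(B,A) + arccos(C/0.2838) = 0.4362
φ2=120.0° → target in arm frame (0.0155, 0.0268)
  A cos θ + B sin θ = C:  0.1245·cos θ + -0.2265·sin θ = 0.1244
  √(A²+B²)=0.2585;  θ2 = -1.0682+1.0687 ≈ 0.0005
rotate P by −φ3: (0.0155, -0.0268, -0.2265)
  A cos θ + B sin θ = C:  0.1245·cos θ + -0.2265·sin θ = 0.1244
  θ3 = atan2(B,A) + arccos(C/0.2585) = 0.0005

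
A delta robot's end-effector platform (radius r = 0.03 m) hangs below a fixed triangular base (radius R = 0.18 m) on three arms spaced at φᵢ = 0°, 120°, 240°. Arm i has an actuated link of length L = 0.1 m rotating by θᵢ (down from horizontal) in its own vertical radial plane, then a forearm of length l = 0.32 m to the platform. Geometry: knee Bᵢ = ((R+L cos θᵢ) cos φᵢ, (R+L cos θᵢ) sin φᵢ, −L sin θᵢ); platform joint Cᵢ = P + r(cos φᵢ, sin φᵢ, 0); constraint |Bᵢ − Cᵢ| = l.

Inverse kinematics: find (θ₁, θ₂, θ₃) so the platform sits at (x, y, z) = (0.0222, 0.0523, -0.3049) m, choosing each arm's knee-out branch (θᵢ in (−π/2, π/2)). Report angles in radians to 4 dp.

θ₁ = 0.6984, θ₂ = 0.6113, θ₃ = 1.2222

φ1=0.0° → target in arm frame (0.0222, 0.0523)
  A=0.1278, B=-0.3049, C=(l²−L²−A²−y'²−z²)/(2L)=-0.0982
  θ1 = atan2(B,A) + arccos(C/0.3306) = 0.6984
arm 2 (φ=120.0°): x'=0.0342, y'=-0.0454
  A=0.1158, B=-0.3049, C=(l²−L²−A²−y'²−z²)/(2L)=-0.0802
  γ=atan2(-0.3049,0.1158)=-1.2078;  ψ=arccos(-0.2458)=1.8192;  θ2=γ+ψ≈0.6113
rotate P by −φ3: (-0.0564, -0.0069, -0.3049)
  A cos θ + B sin θ = C:  0.2064·cos θ + -0.3049·sin θ = -0.2161
  θ3 = atan2(B,A) + arccos(C/0.3682) = 1.2222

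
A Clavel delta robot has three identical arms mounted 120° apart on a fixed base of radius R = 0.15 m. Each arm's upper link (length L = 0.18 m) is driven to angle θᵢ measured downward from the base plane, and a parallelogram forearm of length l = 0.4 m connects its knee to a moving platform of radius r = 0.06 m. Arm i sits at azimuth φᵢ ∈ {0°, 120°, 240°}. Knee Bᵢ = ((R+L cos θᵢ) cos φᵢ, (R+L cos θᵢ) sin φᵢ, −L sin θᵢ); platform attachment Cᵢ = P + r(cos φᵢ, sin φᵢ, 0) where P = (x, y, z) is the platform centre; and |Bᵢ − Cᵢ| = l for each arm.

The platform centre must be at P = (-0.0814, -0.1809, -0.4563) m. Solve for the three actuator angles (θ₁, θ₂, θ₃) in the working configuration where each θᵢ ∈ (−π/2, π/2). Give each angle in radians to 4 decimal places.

arm 1 (φ=0.0°): x'=-0.0814, y'=-0.1809
  A cos θ + B sin θ = C:  0.1714·cos θ + -0.4563·sin θ = -0.3964
  θ1 = atan2(B,A) + arccos(C/0.4874) = 1.3091
rotate P by −φ2: (-0.1160, 0.1609, -0.4563)
  e−x'=0.2060;  (l²−L²−(e−x')²−y'²−z²)/2L = -0.4137
  θ2 = atan2(B,A) + arccos(C/0.5006) = 1.3966
arm 3 (φ=240.0°): x'=0.1974, y'=0.0200
  e−x'=-0.1074;  (l²−L²−(e−x')²−y'²−z²)/2L = -0.2570
  θ3 = atan2(B,A) + arccos(C/0.4688) = 0.3493

θ₁ = 1.3091, θ₂ = 1.3966, θ₃ = 0.3493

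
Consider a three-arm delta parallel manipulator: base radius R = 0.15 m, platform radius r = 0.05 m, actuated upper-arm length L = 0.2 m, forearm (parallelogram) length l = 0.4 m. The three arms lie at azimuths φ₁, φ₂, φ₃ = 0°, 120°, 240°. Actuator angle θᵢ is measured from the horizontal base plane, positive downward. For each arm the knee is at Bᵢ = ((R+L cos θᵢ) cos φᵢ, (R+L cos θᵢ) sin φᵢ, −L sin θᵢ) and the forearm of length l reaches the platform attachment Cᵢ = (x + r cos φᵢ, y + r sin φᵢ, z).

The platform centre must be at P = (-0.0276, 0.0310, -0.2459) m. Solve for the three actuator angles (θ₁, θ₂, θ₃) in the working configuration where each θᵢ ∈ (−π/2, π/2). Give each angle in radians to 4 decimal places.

φ1=0.0° → target in arm frame (-0.0276, 0.0310)
  A=0.1276, B=-0.2459, C=(l²−L²−A²−y'²−z²)/(2L)=0.1057
  γ=atan2(-0.2459,0.1276)=-1.0921;  ψ=arccos(0.3816)=1.1792;  θ1=γ+ψ≈0.0871
arm 2 (φ=120.0°): x'=0.0406, y'=0.0084
  A=0.0594, B=-0.2459, C=(l²−L²−A²−y'²−z²)/(2L)=0.1398
  √(A²+B²)=0.2530;  θ2 = -1.3340+0.9850 ≈ -0.3489
φ3=240.0° → target in arm frame (-0.0130, -0.0394)
  e−x'=0.1130;  (l²−L²−(e−x')²−y'²−z²)/2L = 0.1130
  θ3 = atan2(B,A) + arccos(C/0.2706) = 0.0002

θ₁ = 0.0871, θ₂ = -0.3489, θ₃ = 0.0002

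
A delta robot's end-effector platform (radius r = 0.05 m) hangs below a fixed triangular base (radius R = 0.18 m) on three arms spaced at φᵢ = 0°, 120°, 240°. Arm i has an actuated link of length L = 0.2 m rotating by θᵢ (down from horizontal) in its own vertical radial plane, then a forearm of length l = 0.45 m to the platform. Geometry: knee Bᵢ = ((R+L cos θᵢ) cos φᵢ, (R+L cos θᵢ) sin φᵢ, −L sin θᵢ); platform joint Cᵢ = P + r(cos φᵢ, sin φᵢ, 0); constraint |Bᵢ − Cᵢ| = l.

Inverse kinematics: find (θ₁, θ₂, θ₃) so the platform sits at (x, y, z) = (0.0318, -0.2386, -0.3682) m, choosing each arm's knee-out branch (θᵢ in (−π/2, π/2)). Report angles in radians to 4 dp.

φ1=0.0° → target in arm frame (0.0318, -0.2386)
  e−x'=0.0982;  (l²−L²−(e−x')²−y'²−z²)/2L = -0.0991
  γ=atan2(-0.3682,0.0982)=-1.3102;  ψ=arccos(-0.2601)=1.8339;  θ1=γ+ψ≈0.5237
φ2=120.0° → target in arm frame (-0.2225, 0.0918)
  A cos θ + B sin θ = C:  0.3525·cos θ + -0.3682·sin θ = -0.2644
  γ=atan2(-0.3682,0.3525)=-0.8071;  ψ=arccos(-0.5187)=2.1162;  θ2=γ+ψ≈1.3090
rotate P by −φ3: (0.1907, 0.1468, -0.3682)
  A cos θ + B sin θ = C:  -0.0607·cos θ + -0.3682·sin θ = 0.0042
  √(A²+B²)=0.3732;  θ3 = -1.7343+1.5596 ≈ -0.1747

θ₁ = 0.5237, θ₂ = 1.3090, θ₃ = -0.1747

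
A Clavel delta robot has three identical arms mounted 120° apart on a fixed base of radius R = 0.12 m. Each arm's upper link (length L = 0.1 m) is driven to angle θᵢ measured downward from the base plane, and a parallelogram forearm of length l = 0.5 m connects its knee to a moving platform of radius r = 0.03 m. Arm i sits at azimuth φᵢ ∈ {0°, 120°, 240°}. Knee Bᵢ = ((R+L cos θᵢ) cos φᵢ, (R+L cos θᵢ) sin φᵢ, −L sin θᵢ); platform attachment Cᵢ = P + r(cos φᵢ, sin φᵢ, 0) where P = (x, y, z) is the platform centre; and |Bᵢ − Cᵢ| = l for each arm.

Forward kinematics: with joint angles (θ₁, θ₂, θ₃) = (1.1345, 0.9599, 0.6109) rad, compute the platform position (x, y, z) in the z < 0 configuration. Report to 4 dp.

φ1=0.0°: virtual centre (0.1323, 0.0000, -0.0906), radius l
S2 = (0.1474·cos120.0°, 0.1474·sin120.0°, -0.0819) = (-0.0737, 0.1276, -0.0819)
S3 = (0.1719·cos240.0°, 0.1719·sin240.0°, -0.0574) = (-0.0860, -0.1489, -0.0574)
eliminate P² terms by subtracting sphere 1 from 2 and 3
[-0.4119 0.2552 0.0174]·P = 0.0027;  [-0.4364 -0.2978 0.0665]·P = 0.0071
Cramer: x(z) = -0.0112+0.0948z;  y(z) = -0.0075+0.0846z
sphere 1 gives Az²+Bz+C=0 with A=1.0161, B=0.1528, C=-0.2211;  B²−4AC=0.9222;  roots -0.5477, 0.3973;  negative root z = -0.5477
x = -0.0631, y = -0.0538

(-0.0631, -0.0538, -0.5477)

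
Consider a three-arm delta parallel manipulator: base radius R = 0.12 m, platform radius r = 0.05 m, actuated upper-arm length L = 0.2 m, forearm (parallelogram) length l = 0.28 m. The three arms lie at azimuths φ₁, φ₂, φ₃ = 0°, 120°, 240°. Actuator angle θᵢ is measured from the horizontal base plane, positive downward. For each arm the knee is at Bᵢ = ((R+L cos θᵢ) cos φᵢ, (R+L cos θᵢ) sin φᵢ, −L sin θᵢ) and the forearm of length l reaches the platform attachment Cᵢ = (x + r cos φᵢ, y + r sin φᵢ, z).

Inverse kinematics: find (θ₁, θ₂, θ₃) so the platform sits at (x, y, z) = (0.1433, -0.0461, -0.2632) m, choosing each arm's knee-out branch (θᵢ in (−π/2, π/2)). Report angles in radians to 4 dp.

θ₁ = 0.0872, θ₂ = 1.2214, θ₃ = 0.9597

rotate P by −φ1: (0.1433, -0.0461, -0.2632)
  A=-0.0733, B=-0.2632, C=(l²−L²−A²−y'²−z²)/(2L)=-0.0959
  γ=atan2(-0.2632,-0.0733)=-1.8424;  ψ=arccos(-0.3511)=1.9296;  θ1=γ+ψ≈0.0872
φ2=120.0° → target in arm frame (-0.1116, -0.1011)
  e−x'=0.1816;  (l²−L²−(e−x')²−y'²−z²)/2L = -0.1851
  γ=atan2(-0.2632,0.1816)=-0.9669;  ψ=arccos(-0.5790)=2.1883;  θ2=γ+ψ≈1.2214
arm 3 (φ=240.0°): x'=-0.0317, y'=0.1472
  A=0.1017, B=-0.2632, C=(l²−L²−A²−y'²−z²)/(2L)=-0.1572
  √(A²+B²)=0.2822;  θ3 = -1.2020+2.1616 ≈ 0.9597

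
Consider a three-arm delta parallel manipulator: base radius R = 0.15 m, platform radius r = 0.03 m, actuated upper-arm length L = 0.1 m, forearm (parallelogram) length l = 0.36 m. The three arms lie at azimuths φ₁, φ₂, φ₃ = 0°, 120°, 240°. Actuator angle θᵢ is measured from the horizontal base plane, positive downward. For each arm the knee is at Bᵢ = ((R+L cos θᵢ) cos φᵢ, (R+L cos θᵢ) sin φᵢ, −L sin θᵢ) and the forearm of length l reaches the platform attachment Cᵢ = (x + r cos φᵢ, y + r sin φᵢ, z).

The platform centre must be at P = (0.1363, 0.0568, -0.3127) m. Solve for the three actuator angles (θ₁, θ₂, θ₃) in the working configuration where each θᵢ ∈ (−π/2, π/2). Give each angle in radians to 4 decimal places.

θ₁ = -0.3491, θ₂ = 0.6985, θ₃ = 1.2219

rotate P by −φ1: (0.1363, 0.0568, -0.3127)
  A cos θ + B sin θ = C:  -0.0163·cos θ + -0.3127·sin θ = 0.0916
  γ=atan2(-0.3127,-0.0163)=-1.6229;  ψ=arccos(0.2926)=1.2738;  θ1=γ+ψ≈-0.3491
φ2=120.0° → target in arm frame (-0.0190, -0.1464)
  A=0.1390, B=-0.3127, C=(l²−L²−A²−y'²−z²)/(2L)=-0.0947
  γ=atan2(-0.3127,0.1390)=-1.1526;  ψ=arccos(-0.2767)=1.8511;  θ2=γ+ψ≈0.6985
arm 3 (φ=240.0°): x'=-0.1173, y'=0.0896
  e−x'=0.2373;  (l²−L²−(e−x')²−y'²−z²)/2L = -0.2127
  θ3 = atan2(B,A) + arccos(C/0.3926) = 1.2219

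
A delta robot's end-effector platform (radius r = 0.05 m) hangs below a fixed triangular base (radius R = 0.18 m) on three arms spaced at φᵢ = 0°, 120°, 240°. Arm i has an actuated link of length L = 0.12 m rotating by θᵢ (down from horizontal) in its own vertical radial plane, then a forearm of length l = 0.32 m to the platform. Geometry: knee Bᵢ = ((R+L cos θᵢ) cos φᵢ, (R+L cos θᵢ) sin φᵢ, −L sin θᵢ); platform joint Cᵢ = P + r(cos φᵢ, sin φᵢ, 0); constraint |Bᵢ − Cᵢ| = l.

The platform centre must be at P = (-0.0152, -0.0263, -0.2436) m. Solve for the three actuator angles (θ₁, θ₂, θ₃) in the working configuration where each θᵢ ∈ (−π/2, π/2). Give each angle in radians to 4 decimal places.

arm 1 (φ=0.0°): x'=-0.0152, y'=-0.0263
  A cos θ + B sin θ = C:  0.1452·cos θ + -0.2436·sin θ = 0.0287
  γ=atan2(-0.2436,0.1452)=-1.0333;  ψ=arccos(0.1011)=1.4695;  θ1=γ+ψ≈0.4362
arm 2 (φ=120.0°): x'=-0.0152, y'=0.0263
  A cos θ + B sin θ = C:  0.1452·cos θ + -0.2436·sin θ = 0.0287
  γ=atan2(-0.2436,0.1452)=-1.0334;  ψ=arccos(0.1012)=1.4694;  θ2=γ+ψ≈0.4360
φ3=240.0° → target in arm frame (0.0304, 0.0000)
  A=0.0996, B=-0.2436, C=(l²−L²−A²−y'²−z²)/(2L)=0.0781
  θ3 = atan2(B,A) + arccos(C/0.2632) = 0.0871

θ₁ = 0.4362, θ₂ = 0.4360, θ₃ = 0.0871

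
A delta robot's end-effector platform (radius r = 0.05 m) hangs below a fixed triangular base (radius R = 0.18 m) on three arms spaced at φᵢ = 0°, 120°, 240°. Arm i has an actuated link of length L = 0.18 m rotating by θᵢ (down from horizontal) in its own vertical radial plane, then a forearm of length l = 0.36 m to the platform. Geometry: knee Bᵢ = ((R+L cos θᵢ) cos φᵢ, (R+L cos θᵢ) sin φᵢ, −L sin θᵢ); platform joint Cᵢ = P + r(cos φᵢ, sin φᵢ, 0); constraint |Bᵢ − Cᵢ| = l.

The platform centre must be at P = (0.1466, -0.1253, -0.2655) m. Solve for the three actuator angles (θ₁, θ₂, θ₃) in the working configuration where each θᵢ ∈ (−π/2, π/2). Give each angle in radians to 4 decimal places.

θ₁ = -0.1748, θ₂ = 1.3964, θ₃ = 0.5235

φ1=0.0° → target in arm frame (0.1466, -0.1253)
  A=-0.0166, B=-0.2655, C=(l²−L²−A²−y'²−z²)/(2L)=0.0298
  θ1 = atan2(B,A) + arccos(C/0.2660) = -0.1748
φ2=120.0° → target in arm frame (-0.1818, -0.0643)
  A cos θ + B sin θ = C:  0.3118·cos θ + -0.2655·sin θ = -0.2074
  √(A²+B²)=0.4095;  θ2 = -0.7053+2.1018 ≈ 1.3964
φ3=240.0° → target in arm frame (0.0352, 0.1896)
  A=0.0948, B=-0.2655, C=(l²−L²−A²−y'²−z²)/(2L)=-0.0506
  γ=atan2(-0.2655,0.0948)=-1.2279;  ψ=arccos(-0.1796)=1.7514;  θ3=γ+ψ≈0.5235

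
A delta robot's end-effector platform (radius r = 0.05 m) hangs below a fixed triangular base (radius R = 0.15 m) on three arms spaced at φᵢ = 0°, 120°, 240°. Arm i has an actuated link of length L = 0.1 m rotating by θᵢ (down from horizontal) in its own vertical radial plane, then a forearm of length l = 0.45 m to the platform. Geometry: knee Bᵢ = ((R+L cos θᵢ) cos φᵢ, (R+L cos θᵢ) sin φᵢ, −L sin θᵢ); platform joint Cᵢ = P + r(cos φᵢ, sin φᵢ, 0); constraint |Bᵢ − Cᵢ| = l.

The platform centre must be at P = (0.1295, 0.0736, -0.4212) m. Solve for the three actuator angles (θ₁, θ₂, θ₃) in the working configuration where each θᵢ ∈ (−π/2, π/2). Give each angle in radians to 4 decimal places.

rotate P by −φ1: (0.1295, 0.0736, -0.4212)
  A=-0.0295, B=-0.4212, C=(l²−L²−A²−y'²−z²)/(2L)=0.0440
  θ1 = atan2(B,A) + arccos(C/0.4222) = -0.1744
arm 2 (φ=120.0°): x'=-0.0010, y'=-0.1490
  e−x'=0.1010;  (l²−L²−(e−x')²−y'²−z²)/2L = -0.0865
  γ=atan2(-0.4212,0.1010)=-1.3354;  ψ=arccos(-0.1997)=1.7718;  θ2=γ+ψ≈0.4364
rotate P by −φ3: (-0.1285, 0.0754, -0.4212)
  A=0.2285, B=-0.4212, C=(l²−L²−A²−y'²−z²)/(2L)=-0.2140
  √(A²+B²)=0.4792;  θ3 = -1.0738+2.0337 ≈ 0.9599

θ₁ = -0.1744, θ₂ = 0.4364, θ₃ = 0.9599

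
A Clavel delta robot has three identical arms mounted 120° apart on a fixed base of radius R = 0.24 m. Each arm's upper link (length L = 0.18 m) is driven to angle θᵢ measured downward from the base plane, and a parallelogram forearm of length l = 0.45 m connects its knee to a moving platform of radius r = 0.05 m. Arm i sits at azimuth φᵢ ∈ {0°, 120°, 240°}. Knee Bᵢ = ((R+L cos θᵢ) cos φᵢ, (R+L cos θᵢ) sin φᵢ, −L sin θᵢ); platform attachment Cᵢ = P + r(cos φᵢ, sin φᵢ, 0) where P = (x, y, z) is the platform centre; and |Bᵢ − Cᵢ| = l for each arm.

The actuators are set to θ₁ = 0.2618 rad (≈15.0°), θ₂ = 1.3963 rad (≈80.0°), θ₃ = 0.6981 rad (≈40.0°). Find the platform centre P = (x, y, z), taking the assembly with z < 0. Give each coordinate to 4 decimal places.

φ1=0.0°: virtual centre (0.3639, 0.0000, -0.0466), radius l
arm 2 at φ=120.0°: ρ2 = 0.2213;  O2 = (-0.1106, 0.1916, -0.1773)
φ3=240.0°: virtual centre (-0.1639, -0.2840, -0.1157), radius l
|O₂|²−|O₁|² = -0.0542;  |O₃|²−|O₁|² = -0.0137
[-0.9490 0.3832 -0.2614]·P = -0.0542;  [-1.0556 -0.5679 -0.1382]·P = -0.0137
det = 0.9435;  x = 0.0382+-0.2135z,  y = -0.0469+0.1534z
into |P−O₁|² = l²: 1.0691z² + 0.2178z + -0.0921 = 0;  Δ = 0.4411;  z = -0.4125 or 0.2087 → z<0 root = -0.4125
x = 0.1262, y = -0.1102

(0.1262, -0.1102, -0.4125)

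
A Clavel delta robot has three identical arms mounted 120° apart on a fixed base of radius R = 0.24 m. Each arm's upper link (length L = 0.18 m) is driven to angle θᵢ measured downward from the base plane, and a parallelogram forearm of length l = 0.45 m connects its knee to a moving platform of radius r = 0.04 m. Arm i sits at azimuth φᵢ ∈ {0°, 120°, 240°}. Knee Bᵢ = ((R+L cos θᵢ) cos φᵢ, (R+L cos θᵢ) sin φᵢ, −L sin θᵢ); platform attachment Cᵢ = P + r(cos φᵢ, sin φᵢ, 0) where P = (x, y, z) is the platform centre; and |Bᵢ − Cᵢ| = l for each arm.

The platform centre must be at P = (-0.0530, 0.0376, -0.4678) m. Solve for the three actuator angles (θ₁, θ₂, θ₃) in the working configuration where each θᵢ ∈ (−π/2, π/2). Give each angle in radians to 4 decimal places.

θ₁ = 1.1346, θ₂ = 0.6978, θ₃ = 0.9598

arm 1 (φ=0.0°): x'=-0.0530, y'=0.0376
  A=0.2530, B=-0.4678, C=(l²−L²−A²−y'²−z²)/(2L)=-0.3171
  γ=atan2(-0.4678,0.2530)=-1.0750;  ψ=arccos(-0.5963)=2.2096;  θ1=γ+ψ≈1.1346
arm 2 (φ=120.0°): x'=0.0591, y'=0.0271
  e−x'=0.1409;  (l²−L²−(e−x')²−y'²−z²)/2L = -0.1926
  √(A²+B²)=0.4886;  θ2 = -1.2782+1.9760 ≈ 0.6978
φ3=240.0° → target in arm frame (-0.0061, -0.0647)
  A cos θ + B sin θ = C:  0.2061·cos θ + -0.4678·sin θ = -0.2650
  γ=atan2(-0.4678,0.2061)=-1.1559;  ψ=arccos(-0.5183)=2.1157;  θ3=γ+ψ≈0.9598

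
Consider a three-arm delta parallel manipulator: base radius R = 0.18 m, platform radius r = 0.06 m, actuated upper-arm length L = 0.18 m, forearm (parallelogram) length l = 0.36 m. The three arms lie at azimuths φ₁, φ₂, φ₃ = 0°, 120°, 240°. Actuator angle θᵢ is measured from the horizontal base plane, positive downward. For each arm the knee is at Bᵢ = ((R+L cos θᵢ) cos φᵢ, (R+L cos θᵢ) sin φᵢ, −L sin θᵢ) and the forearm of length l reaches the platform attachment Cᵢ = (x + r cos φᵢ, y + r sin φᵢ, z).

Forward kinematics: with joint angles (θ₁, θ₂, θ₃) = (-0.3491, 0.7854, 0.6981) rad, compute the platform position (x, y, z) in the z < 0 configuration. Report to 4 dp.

φ1=0.0°: virtual centre (0.2891, 0.0000, 0.0616), radius l
arm 2 at φ=120.0°: (R−r)+L cos θ2 = 0.2473;  centre 2 = (-0.1236, 0.2141, -0.1273)
φ3=240.0°: virtual centre (-0.1289, -0.2233, -0.1157), radius l
|centre ₂|²−|centre ₁|² = -0.0100;  |centre ₃|²−|centre ₁|² = -0.0075
[-0.8256 0.4283 -0.3777]·P = -0.0100;  [-0.8362 -0.4467 -0.3545]·P = -0.0075
Cramer: x(z) = 0.0106-0.4410z;  y(z) = -0.0030+0.0318z
quadratic in z: (1.1955)z²+(0.1223)z+(-0.0482)=0, √Δ=0.4955 → z ∈ {-0.2584, 0.1561}; z = -0.2584 (taking z<0)
x = 0.1245, y = -0.0113

(0.1245, -0.0113, -0.2584)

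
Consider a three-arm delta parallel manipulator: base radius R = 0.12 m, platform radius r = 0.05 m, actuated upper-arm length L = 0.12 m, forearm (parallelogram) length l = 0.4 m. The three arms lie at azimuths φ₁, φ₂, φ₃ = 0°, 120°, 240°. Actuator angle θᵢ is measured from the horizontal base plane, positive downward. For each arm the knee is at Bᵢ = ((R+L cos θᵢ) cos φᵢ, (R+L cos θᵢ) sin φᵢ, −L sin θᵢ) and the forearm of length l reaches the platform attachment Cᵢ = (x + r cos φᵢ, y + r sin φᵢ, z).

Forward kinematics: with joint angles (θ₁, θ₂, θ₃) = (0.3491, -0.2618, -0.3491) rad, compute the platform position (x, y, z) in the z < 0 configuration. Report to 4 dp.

centre 1 = (0.1828·cos0.0°, 0.1828·sin0.0°, -0.0410) = (0.1828, 0.0000, -0.0410)
arm 2 at φ=120.0°: e+L cos θ2 = 0.1859;  centre 2 = (-0.0930, 0.1610, 0.0311)
arm 3 at φ=240.0°: e+L cos θ3 = 0.1828;  centre 3 = (-0.0914, -0.1583, 0.0410)
eliminate P² terms by subtracting sphere 1 from 2 and 3
plane₁₂: -0.5514x+0.3220y+0.1442z = 0.0004
det = 0.3511;  x = -0.0004+0.2806z,  y = 0.0007+0.0327z
quadratic in z: (1.0798)z²+(-0.0206)z+(-0.1248)=0, √Δ=0.7344 → z ∈ {-0.3305, 0.3496}; z = -0.3305 (taking z<0)
x = -0.0931, y = -0.0101

(-0.0931, -0.0101, -0.3305)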